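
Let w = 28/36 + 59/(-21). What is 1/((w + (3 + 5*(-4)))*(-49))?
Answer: 9/8393 ≈ 0.0010723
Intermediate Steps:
w = -128/63 (w = 28*(1/36) + 59*(-1/21) = 7/9 - 59/21 = -128/63 ≈ -2.0317)
1/((w + (3 + 5*(-4)))*(-49)) = 1/((-128/63 + (3 + 5*(-4)))*(-49)) = 1/((-128/63 + (3 - 20))*(-49)) = 1/((-128/63 - 17)*(-49)) = 1/(-1199/63*(-49)) = 1/(8393/9) = 9/8393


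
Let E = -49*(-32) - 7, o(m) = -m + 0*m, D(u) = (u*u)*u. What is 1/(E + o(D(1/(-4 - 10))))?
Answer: 2744/4283385 ≈ 0.00064061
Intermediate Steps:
D(u) = u³ (D(u) = u²*u = u³)
o(m) = -m (o(m) = -m + 0 = -m)
E = 1561 (E = 1568 - 7 = 1561)
1/(E + o(D(1/(-4 - 10)))) = 1/(1561 - (1/(-4 - 10))³) = 1/(1561 - (1/(-14))³) = 1/(1561 - (-1/14)³) = 1/(1561 - 1*(-1/2744)) = 1/(1561 + 1/2744) = 1/(4283385/2744) = 2744/4283385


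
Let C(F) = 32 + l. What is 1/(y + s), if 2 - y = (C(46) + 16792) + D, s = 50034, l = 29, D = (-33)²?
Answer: 1/32094 ≈ 3.1158e-5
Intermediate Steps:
D = 1089
C(F) = 61 (C(F) = 32 + 29 = 61)
y = -17940 (y = 2 - ((61 + 16792) + 1089) = 2 - (16853 + 1089) = 2 - 1*17942 = 2 - 17942 = -17940)
1/(y + s) = 1/(-17940 + 50034) = 1/32094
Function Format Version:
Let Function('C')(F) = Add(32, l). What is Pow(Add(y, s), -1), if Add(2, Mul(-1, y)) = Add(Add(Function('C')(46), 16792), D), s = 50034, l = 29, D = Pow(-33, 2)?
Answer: Rational(1, 32094) ≈ 3.1158e-5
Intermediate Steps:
D = 1089
Function('C')(F) = 61 (Function('C')(F) = Add(32, 29) = 61)
y = -17940 (y = Add(2, Mul(-1, Add(Add(61, 16792), 1089))) = Add(2, Mul(-1, Add(16853, 1089))) = Add(2, Mul(-1, 17942)) = Add(2, -17942) = -17940)
Pow(Add(y, s), -1) = Pow(Add(-17940, 50034), -1) = Pow(32094, -1) = Rational(1, 32094)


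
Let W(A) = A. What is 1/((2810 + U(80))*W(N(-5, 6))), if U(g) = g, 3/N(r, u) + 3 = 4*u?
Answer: 7/2890 ≈ 0.0024221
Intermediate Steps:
N(r, u) = 3/(-3 + 4*u)
1/((2810 + U(80))*W(N(-5, 6))) = 1/((2810 + 80)*((3/(-3 + 4*6)))) = 1/(2890*((3/(-3 + 24)))) = 1/(2890*((3/21))) = 1/(2890*((3*(1/21)))) = 1/(2890*(⅐)) = (1/2890)*7 = 7/2890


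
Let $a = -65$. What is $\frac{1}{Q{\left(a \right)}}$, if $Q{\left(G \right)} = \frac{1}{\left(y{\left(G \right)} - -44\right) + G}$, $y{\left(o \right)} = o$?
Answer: $-86$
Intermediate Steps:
$Q{\left(G \right)} = \frac{1}{44 + 2 G}$ ($Q{\left(G \right)} = \frac{1}{\left(G - -44\right) + G} = \frac{1}{\left(G + 44\right) + G} = \frac{1}{\left(44 + G\right) + G} = \frac{1}{44 + 2 G}$)
$\frac{1}{Q{\left(a \right)}} = \frac{1}{\frac{1}{2} \frac{1}{22 - 65}} = \frac{1}{\frac{1}{2} \frac{1}{-43}} = \frac{1}{\frac{1}{2} \left(- \frac{1}{43}\right)} = \frac{1}{- \frac{1}{86}} = -86$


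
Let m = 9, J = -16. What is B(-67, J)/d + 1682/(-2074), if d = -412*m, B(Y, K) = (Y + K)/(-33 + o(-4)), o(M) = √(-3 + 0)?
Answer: -1136054573/1399651344 - 83*I*√3/4049136 ≈ -0.81167 - 3.5504e-5*I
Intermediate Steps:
o(M) = I*√3 (o(M) = √(-3) = I*√3)
B(Y, K) = (K + Y)/(-33 + I*√3) (B(Y, K) = (Y + K)/(-33 + I*√3) = (K + Y)/(-33 + I*√3))
d = -3708 (d = -412*9 = -3708)
B(-67, J)/d + 1682/(-2074) = -(-16 - 67)/(33 - I*√3)/(-3708) + 1682/(-2074) = -1*(-83)/(33 - I*√3)*(-1/3708) + 1682*(-1/2074) = (83/(33 - I*√3))*(-1/3708) - 841/1037 = -83/(3708*(33 - I*√3)) - 841/1037 = -841/1037 - 83/(3708*(33 - I*√3))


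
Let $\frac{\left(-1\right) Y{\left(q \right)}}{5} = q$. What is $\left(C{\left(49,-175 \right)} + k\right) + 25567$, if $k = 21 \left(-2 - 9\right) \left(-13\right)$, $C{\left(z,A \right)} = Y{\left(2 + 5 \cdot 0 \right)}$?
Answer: $28560$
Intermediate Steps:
$Y{\left(q \right)} = - 5 q$
$C{\left(z,A \right)} = -10$ ($C{\left(z,A \right)} = - 5 \left(2 + 5 \cdot 0\right) = - 5 \left(2 + 0\right) = \left(-5\right) 2 = -10$)
$k = 3003$ ($k = 21 \left(\left(-11\right) \left(-13\right)\right) = 21 \cdot 143 = 3003$)
$\left(C{\left(49,-175 \right)} + k\right) + 25567 = \left(-10 + 3003\right) + 25567 = 2993 + 25567 = 28560$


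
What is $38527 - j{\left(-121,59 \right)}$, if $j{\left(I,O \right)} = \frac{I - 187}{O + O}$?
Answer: $\frac{2273247}{59} \approx 38530.0$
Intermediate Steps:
$j{\left(I,O \right)} = \frac{-187 + I}{2 O}$
$38527 - j{\left(-121,59 \right)} = 38527 - \frac{-187 - 121}{2 \cdot 59} = 38527 - \frac{1}{2} \cdot \frac{1}{59} \left(-308\right) = 38527 - - \frac{154}{59} = 38527 + \frac{154}{59} = \frac{2273247}{59}$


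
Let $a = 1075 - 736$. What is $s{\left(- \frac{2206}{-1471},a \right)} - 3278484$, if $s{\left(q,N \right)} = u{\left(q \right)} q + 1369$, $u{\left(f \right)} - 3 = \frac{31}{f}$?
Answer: $- \frac{4820583946}{1471} \approx -3.2771 \cdot 10^{6}$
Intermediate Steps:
$a = 339$ ($a = 1075 - 736 = 339$)
$u{\left(f \right)} = 3 + \frac{31}{f}$
$s{\left(q,N \right)} = 1369 + q \left(3 + \frac{31}{q}\right)$ ($s{\left(q,N \right)} = \left(3 + \frac{31}{q}\right) q + 1369 = q \left(3 + \frac{31}{q}\right) + 1369 = 1369 + q \left(3 + \frac{31}{q}\right)$)
$s{\left(- \frac{2206}{-1471},a \right)} - 3278484 = \left(1400 + 3 \left(- \frac{2206}{-1471}\right)\right) - 3278484 = \left(1400 + 3 \left(\left(-2206\right) \left(- \frac{1}{1471}\right)\right)\right) - 3278484 = \left(1400 + 3 \cdot \frac{2206}{1471}\right) - 3278484 = \left(1400 + \frac{6618}{1471}\right) - 3278484 = \frac{2066018}{1471} - 3278484 = - \frac{4820583946}{1471}$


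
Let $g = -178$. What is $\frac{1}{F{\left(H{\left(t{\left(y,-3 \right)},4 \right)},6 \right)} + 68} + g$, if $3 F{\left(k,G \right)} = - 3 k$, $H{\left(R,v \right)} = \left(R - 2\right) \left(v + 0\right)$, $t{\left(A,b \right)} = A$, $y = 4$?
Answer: $- \frac{10679}{60} \approx -177.98$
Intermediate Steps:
$H{\left(R,v \right)} = v \left(-2 + R\right)$ ($H{\left(R,v \right)} = \left(-2 + R\right) v = v \left(-2 + R\right)$)
$F{\left(k,G \right)} = - k$ ($F{\left(k,G \right)} = \frac{\left(-3\right) k}{3} = - k$)
$\frac{1}{F{\left(H{\left(t{\left(y,-3 \right)},4 \right)},6 \right)} + 68} + g = \frac{1}{- 4 \left(-2 + 4\right) + 68} - 178 = \frac{1}{- 4 \cdot 2 + 68} - 178 = \frac{1}{\left(-1\right) 8 + 68} - 178 = \frac{1}{-8 + 68} - 178 = \frac{1}{60} - 178 = - \frac{10679}{60}$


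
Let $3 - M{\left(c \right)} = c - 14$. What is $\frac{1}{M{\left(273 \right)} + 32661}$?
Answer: $\frac{1}{32405} \approx 3.0859 \cdot 10^{-5}$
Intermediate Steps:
$M{\left(c \right)} = 17 - c$ ($M{\left(c \right)} = 3 - \left(c - 14\right) = 3 - \left(-14 + c\right) = 17 - c$)
$\frac{1}{M{\left(273 \right)} + 32661} = \frac{1}{\left(17 - 273\right) + 32661} = \frac{1}{-256 + 32661} = \frac{1}{32405}$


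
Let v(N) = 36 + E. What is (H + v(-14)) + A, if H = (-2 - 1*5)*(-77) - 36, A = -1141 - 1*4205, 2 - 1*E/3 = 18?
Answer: -4855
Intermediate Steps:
E = -48 (E = 6 - 3*18 = 6 - 54 = -48)
v(N) = -12 (v(N) = 36 - 48 = -12)
A = -5346 (A = -1141 - 4205 = -5346)
H = 503 (H = (-2 - 5)*(-77) - 36 = -7*(-77) - 36 = 539 - 36 = 503)
(H + v(-14)) + A = (503 - 12) - 5346 = 491 - 5346 = -4855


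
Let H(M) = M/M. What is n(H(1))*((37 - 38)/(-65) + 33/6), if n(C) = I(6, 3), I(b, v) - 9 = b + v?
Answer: 6453/65 ≈ 99.277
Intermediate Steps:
I(b, v) = 9 + b + v (I(b, v) = 9 + (b + v) = 9 + b + v)
H(M) = 1
n(C) = 18 (n(C) = 9 + 6 + 3 = 18)
n(H(1))*((37 - 38)/(-65) + 33/6) = 18*((37 - 38)/(-65) + 33/6) = 18*(-1*(-1/65) + 33*(⅙)) = 18*(1/65 + 11/2) = 18*(717/130) = 6453/65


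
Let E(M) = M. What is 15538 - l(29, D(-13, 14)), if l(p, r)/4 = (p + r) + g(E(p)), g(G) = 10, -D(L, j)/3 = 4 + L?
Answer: 15274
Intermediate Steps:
D(L, j) = -12 - 3*L (D(L, j) = -3*(4 + L) = -12 - 3*L)
l(p, r) = 40 + 4*p + 4*r (l(p, r) = 4*((p + r) + 10) = 4*(10 + p + r) = 40 + 4*p + 4*r)
15538 - l(29, D(-13, 14)) = 15538 - (40 + 4*29 + 4*(-12 - 3*(-13))) = 15538 - (40 + 116 + 4*(-12 + 39)) = 15538 - (40 + 116 + 4*27) = 15538 - (40 + 116 + 108) = 15538 - 1*264 = 15538 - 264 = 15274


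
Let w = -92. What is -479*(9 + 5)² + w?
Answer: -93976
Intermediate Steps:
-479*(9 + 5)² + w = -479*(9 + 5)² - 92 = -479*14² - 92 = -479*196 - 92 = -93884 - 92 = -93976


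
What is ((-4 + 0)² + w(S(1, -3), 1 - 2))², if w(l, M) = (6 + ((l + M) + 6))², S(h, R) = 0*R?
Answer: 18769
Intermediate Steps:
S(h, R) = 0
w(l, M) = (12 + M + l)² (w(l, M) = (6 + ((M + l) + 6))² = (6 + (6 + M + l))² = (12 + M + l)²)
((-4 + 0)² + w(S(1, -3), 1 - 2))² = ((-4 + 0)² + (12 + (1 - 2) + 0)²)² = ((-4)² + (12 - 1 + 0)²)² = (16 + 11²)² = (16 + 121)² = 137² = 18769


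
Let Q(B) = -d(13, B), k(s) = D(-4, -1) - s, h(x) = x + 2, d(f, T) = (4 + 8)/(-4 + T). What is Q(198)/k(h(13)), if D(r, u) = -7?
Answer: 3/1067 ≈ 0.0028116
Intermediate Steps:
d(f, T) = 12/(-4 + T)
h(x) = 2 + x
k(s) = -7 - s
Q(B) = -12/(-4 + B)
Q(198)/k(h(13)) = (-12/(-4 + 198))/(-7 - (2 + 13)) = (-12/194)/(-7 - 1*15) = (-12*1/194)/(-7 - 15) = -6/97/(-22) = -6/97*(-1/22) = 3/1067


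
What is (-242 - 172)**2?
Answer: 171396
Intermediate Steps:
(-242 - 172)**2 = (-414)**2 = 171396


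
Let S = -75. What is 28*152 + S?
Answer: 4181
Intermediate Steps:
28*152 + S = 28*152 - 75 = 4256 - 75 = 4181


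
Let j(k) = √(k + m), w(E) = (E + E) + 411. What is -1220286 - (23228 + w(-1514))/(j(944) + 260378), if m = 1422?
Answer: -41365684927479553/33898350259 + 267943*√14/67796700518 ≈ -1.2203e+6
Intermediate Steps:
w(E) = 411 + 2*E (w(E) = 2*E + 411 = 411 + 2*E)
j(k) = √(1422 + k) (j(k) = √(k + 1422) = √(1422 + k))
-1220286 - (23228 + w(-1514))/(j(944) + 260378) = -1220286 - (23228 + (411 + 2*(-1514)))/(√(1422 + 944) + 260378) = -1220286 - (23228 + (411 - 3028))/(√2366 + 260378) = -1220286 - (23228 - 2617)/(13*√14 + 260378) = -1220286 - 20611/(260378 + 13*√14)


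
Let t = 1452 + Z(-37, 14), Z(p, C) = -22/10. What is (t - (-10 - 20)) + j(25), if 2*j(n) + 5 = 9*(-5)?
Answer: 7274/5 ≈ 1454.8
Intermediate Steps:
Z(p, C) = -11/5 (Z(p, C) = -22*⅒ = -11/5)
j(n) = -25 (j(n) = -5/2 + (9*(-5))/2 = -5/2 + (½)*(-45) = -5/2 - 45/2 = -25)
t = 7249/5 (t = 1452 - 11/5 = 7249/5 ≈ 1449.8)
(t - (-10 - 20)) + j(25) = (7249/5 - (-10 - 20)) - 25 = (7249/5 - 1*(-30)) - 25 = (7249/5 + 30) - 25 = 7399/5 - 25 = 7274/5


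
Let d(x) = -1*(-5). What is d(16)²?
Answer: 25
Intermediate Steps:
d(x) = 5
d(16)² = 5² = 25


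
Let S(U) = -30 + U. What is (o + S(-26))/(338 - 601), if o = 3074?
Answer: -3018/263 ≈ -11.475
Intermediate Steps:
(o + S(-26))/(338 - 601) = (3074 + (-30 - 26))/(338 - 601) = (3074 - 56)/(-263) = 3018*(-1/263) = -3018/263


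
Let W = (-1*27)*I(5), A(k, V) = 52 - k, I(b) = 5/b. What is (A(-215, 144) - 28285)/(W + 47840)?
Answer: -28018/47813 ≈ -0.58599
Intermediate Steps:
W = -27 (W = (-1*27)*(5/5) = -135/5 = -27*1 = -27)
(A(-215, 144) - 28285)/(W + 47840) = ((52 - 1*(-215)) - 28285)/(-27 + 47840) = ((52 + 215) - 28285)/47813 = (267 - 28285)*(1/47813) = -28018*1/47813 = -28018/47813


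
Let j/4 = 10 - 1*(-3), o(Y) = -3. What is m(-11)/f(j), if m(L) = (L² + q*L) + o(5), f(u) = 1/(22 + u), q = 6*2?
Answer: -1036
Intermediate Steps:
j = 52 (j = 4*(10 - 1*(-3)) = 4*(10 + 3) = 4*13 = 52)
q = 12
m(L) = -3 + L² + 12*L (m(L) = (L² + 12*L) - 3 = -3 + L² + 12*L)
m(-11)/f(j) = (-3 + (-11)² + 12*(-11))/(1/(22 + 52)) = (-3 + 121 - 132)/(1/74) = -14/1/74 = -14*74 = -1036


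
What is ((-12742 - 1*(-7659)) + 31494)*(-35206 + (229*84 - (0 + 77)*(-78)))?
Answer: -263159204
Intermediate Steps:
((-12742 - 1*(-7659)) + 31494)*(-35206 + (229*84 - (0 + 77)*(-78))) = ((-12742 + 7659) + 31494)*(-35206 + (19236 - 77*(-78))) = (-5083 + 31494)*(-35206 + (19236 - 1*(-6006))) = 26411*(-35206 + (19236 + 6006)) = 26411*(-35206 + 25242) = 26411*(-9964) = -263159204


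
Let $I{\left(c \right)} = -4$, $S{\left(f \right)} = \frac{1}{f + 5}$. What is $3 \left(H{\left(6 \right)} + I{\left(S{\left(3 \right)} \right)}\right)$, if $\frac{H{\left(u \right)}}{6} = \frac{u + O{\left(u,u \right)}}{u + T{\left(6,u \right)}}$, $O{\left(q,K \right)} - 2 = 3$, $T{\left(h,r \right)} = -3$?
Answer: $54$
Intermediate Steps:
$O{\left(q,K \right)} = 5$ ($O{\left(q,K \right)} = 2 + 3 = 5$)
$H{\left(u \right)} = \frac{6 \left(5 + u\right)}{-3 + u}$ ($H{\left(u \right)} = 6 \frac{u + 5}{u - 3} = 6 \frac{5 + u}{-3 + u} = \frac{6 \left(5 + u\right)}{-3 + u}$)
$S{\left(f \right)} = \frac{1}{5 + f}$
$3 \left(H{\left(6 \right)} + I{\left(S{\left(3 \right)} \right)}\right) = 3 \left(\frac{6 \left(5 + 6\right)}{-3 + 6} - 4\right) = 3 \left(6 \cdot \frac{1}{3} \cdot 11 - 4\right) = 3 \left(22 - 4\right) = 3 \cdot 18 = 54$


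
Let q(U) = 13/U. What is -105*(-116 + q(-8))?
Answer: 98805/8 ≈ 12351.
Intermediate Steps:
-105*(-116 + q(-8)) = -105*(-116 + 13/(-8)) = -105*(-116 + 13*(-⅛)) = -105*(-116 - 13/8) = -105*(-941/8) = 98805/8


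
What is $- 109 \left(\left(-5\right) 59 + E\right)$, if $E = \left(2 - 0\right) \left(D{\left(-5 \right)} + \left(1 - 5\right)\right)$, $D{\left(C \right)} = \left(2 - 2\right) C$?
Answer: $33027$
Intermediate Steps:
$D{\left(C \right)} = 0$ ($D{\left(C \right)} = 0 C = 0$)
$E = -8$ ($E = \left(2 - 0\right) \left(0 + \left(1 - 5\right)\right) = \left(2 + 0\right) \left(0 - 4\right) = 2 \left(-4\right) = -8$)
$- 109 \left(\left(-5\right) 59 + E\right) = - 109 \left(\left(-5\right) 59 - 8\right) = - 109 \left(-295 - 8\right) = \left(-109\right) \left(-303\right) = 33027$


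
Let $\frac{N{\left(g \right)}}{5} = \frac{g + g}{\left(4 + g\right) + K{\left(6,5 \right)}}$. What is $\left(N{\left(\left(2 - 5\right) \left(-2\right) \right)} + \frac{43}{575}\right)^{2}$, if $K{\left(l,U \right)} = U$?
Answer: $\frac{5489649}{330625} \approx 16.604$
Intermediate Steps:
$N{\left(g \right)} = \frac{10 g}{9 + g}$ ($N{\left(g \right)} = 5 \frac{g + g}{\left(4 + g\right) + 5} = 5 \frac{2 g}{9 + g} = \frac{10 g}{9 + g}$)
$\left(N{\left(\left(2 - 5\right) \left(-2\right) \right)} + \frac{43}{575}\right)^{2} = \left(\frac{10 \left(2 - 5\right) \left(-2\right)}{9 + \left(2 - 5\right) \left(-2\right)} + \frac{43}{575}\right)^{2} = \left(\frac{10 \left(\left(-3\right) \left(-2\right)\right)}{9 - -6} + 43 \cdot \frac{1}{575}\right)^{2} = \left(10 \cdot 6 \frac{1}{9 + 6} + \frac{43}{575}\right)^{2} = \left(10 \cdot 6 \cdot \frac{1}{15} + \frac{43}{575}\right)^{2} = \left(4 + \frac{43}{575}\right)^{2} = \left(\frac{2343}{575}\right)^{2} = \frac{5489649}{330625}$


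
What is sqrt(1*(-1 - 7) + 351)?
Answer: 7*sqrt(7) ≈ 18.520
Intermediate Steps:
sqrt(1*(-1 - 7) + 351) = sqrt(1*(-8) + 351) = sqrt(-8 + 351) = sqrt(343) = 7*sqrt(7)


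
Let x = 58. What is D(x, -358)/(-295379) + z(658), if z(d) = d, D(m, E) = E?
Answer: 194359740/295379 ≈ 658.00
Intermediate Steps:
D(x, -358)/(-295379) + z(658) = -358/(-295379) + 658 = -358*(-1/295379) + 658 = 358/295379 + 658 = 194359740/295379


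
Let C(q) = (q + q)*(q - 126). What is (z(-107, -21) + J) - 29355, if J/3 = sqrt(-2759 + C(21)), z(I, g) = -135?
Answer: -29490 + 3*I*sqrt(7169) ≈ -29490.0 + 254.01*I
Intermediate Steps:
C(q) = 2*q*(-126 + q) (C(q) = (2*q)*(-126 + q) = 2*q*(-126 + q))
J = 3*I*sqrt(7169) (J = 3*sqrt(-2759 + 2*21*(-126 + 21)) = 3*sqrt(-2759 + 2*21*(-105)) = 3*sqrt(-2759 - 4410) = 3*sqrt(-7169) = 3*(I*sqrt(7169)) = 3*I*sqrt(7169) ≈ 254.01*I)
(z(-107, -21) + J) - 29355 = (-135 + 3*I*sqrt(7169)) - 29355 = -29490 + 3*I*sqrt(7169)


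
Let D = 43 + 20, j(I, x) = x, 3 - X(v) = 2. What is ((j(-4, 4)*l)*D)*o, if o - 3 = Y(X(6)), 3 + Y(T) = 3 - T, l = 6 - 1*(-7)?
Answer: 6552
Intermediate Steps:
X(v) = 1 (X(v) = 3 - 1*2 = 3 - 2 = 1)
l = 13 (l = 6 + 7 = 13)
Y(T) = -T (Y(T) = -3 + (3 - T) = -T)
D = 63
o = 2 (o = 3 - 1*1 = 3 - 1 = 2)
((j(-4, 4)*l)*D)*o = ((4*13)*63)*2 = (52*63)*2 = 3276*2 = 6552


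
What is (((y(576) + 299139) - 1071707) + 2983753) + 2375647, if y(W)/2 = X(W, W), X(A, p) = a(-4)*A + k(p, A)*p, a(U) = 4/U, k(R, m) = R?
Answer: 5249232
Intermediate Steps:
X(A, p) = p² - A (X(A, p) = (4/(-4))*A + p*p = (4*(-¼))*A + p² = -A + p² = p² - A)
y(W) = -2*W + 2*W² (y(W) = 2*(W² - W) = -2*W + 2*W²)
(((y(576) + 299139) - 1071707) + 2983753) + 2375647 = (((2*576*(-1 + 576) + 299139) - 1071707) + 2983753) + 2375647 = (((2*576*575 + 299139) - 1071707) + 2983753) + 2375647 = (((662400 + 299139) - 1071707) + 2983753) + 2375647 = ((961539 - 1071707) + 2983753) + 2375647 = (-110168 + 2983753) + 2375647 = 2873585 + 2375647 = 5249232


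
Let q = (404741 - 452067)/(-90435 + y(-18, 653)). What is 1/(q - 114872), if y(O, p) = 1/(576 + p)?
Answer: -55572307/6383672967877 ≈ -8.7054e-6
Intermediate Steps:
q = 29081827/55572307 (q = (404741 - 452067)/(-90435 + 1/(576 + 653)) = -47326/(-90435 + 1/1229) = -47326/(-111144614/1229) = -47326*(-1229/111144614) = 29081827/55572307 ≈ 0.52332)
1/(q - 114872) = 1/(29081827/55572307 - 114872) = 1/(-6383672967877/55572307) = -55572307/6383672967877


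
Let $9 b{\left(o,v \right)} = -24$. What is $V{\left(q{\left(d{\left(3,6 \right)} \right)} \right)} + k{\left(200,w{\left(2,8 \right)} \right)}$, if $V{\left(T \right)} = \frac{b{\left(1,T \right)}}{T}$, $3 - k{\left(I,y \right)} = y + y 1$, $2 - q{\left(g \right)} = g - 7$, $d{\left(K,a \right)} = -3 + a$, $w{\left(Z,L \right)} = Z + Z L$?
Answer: $- \frac{301}{9} \approx -33.444$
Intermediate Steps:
$b{\left(o,v \right)} = - \frac{8}{3}$ ($b{\left(o,v \right)} = \frac{1}{9} \left(-24\right) = - \frac{8}{3}$)
$w{\left(Z,L \right)} = Z + L Z$
$q{\left(g \right)} = 9 - g$ ($q{\left(g \right)} = 2 - \left(g - 7\right) = 2 - \left(-7 + g\right) = 9 - g$)
$k{\left(I,y \right)} = 3 - 2 y$ ($k{\left(I,y \right)} = 3 - \left(y + y 1\right) = 3 - \left(y + y\right) = 3 - 2 y$)
$V{\left(T \right)} = - \frac{8}{3 T}$
$V{\left(q{\left(d{\left(3,6 \right)} \right)} \right)} + k{\left(200,w{\left(2,8 \right)} \right)} = - \frac{8}{3 \left(9 - \left(-3 + 6\right)\right)} + \left(3 - 2 \cdot 2 \left(1 + 8\right)\right) = - \frac{8}{3 \left(9 - 3\right)} + \left(3 - 2 \cdot 2 \cdot 9\right) = - \frac{8}{3 \left(9 - 3\right)} + \left(3 - 36\right) = - \frac{8}{3 \cdot 6} + \left(3 - 36\right) = \left(- \frac{8}{3}\right) \frac{1}{6} - 33 = - \frac{4}{9} - 33 = - \frac{301}{9}$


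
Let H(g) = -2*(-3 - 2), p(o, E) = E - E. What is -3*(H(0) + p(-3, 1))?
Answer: -30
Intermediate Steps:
p(o, E) = 0
H(g) = 10 (H(g) = -2*(-5) = 10)
-3*(H(0) + p(-3, 1)) = -3*(10 + 0) = -3*10 = -30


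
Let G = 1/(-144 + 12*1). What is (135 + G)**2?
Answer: 317516761/17424 ≈ 18223.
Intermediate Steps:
G = -1/132 (G = 1/(-144 + 12) = 1/(-132) = -1/132 ≈ -0.0075758)
(135 + G)**2 = (135 - 1/132)**2 = (17819/132)**2 = 317516761/17424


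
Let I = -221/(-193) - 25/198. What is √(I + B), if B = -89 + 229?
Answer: √22881239678/12738 ≈ 11.875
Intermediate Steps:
I = 38933/38214 (I = -221*(-1/193) - 25*1/198 = 221/193 - 25/198 = 38933/38214 ≈ 1.0188)
B = 140
√(I + B) = √(38933/38214 + 140) = √(5388893/38214) = √22881239678/12738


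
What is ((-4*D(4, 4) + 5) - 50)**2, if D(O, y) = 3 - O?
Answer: 1681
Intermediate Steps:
((-4*D(4, 4) + 5) - 50)**2 = ((-4*(3 - 1*4) + 5) - 50)**2 = ((-4*(3 - 4) + 5) - 50)**2 = ((-4*(-1) + 5) - 50)**2 = ((4 + 5) - 50)**2 = (9 - 50)**2 = (-41)**2 = 1681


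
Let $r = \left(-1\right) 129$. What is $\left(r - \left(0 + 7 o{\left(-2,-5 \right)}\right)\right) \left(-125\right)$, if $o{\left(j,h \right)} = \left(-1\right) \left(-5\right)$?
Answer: $20500$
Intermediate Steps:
$o{\left(j,h \right)} = 5$
$r = -129$
$\left(r - \left(0 + 7 o{\left(-2,-5 \right)}\right)\right) \left(-125\right) = \left(-129 - \left(0 + 7 \cdot 5\right)\right) \left(-125\right) = \left(-129 - \left(0 + 35\right)\right) \left(-125\right) = \left(-129 - 35\right) \left(-125\right) = \left(-164\right) \left(-125\right) = 20500$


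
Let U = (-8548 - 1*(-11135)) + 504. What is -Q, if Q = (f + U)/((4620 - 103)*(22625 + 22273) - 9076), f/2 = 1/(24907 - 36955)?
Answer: -18620183/1221638224560 ≈ -1.5242e-5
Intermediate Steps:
U = 3091 (U = (-8548 + 11135) + 504 = 2587 + 504 = 3091)
f = -1/6024 (f = 2/(24907 - 36955) = 2/(-12048) = 2*(-1/12048) = -1/6024 ≈ -0.00016600)
Q = 18620183/1221638224560 (Q = (-1/6024 + 3091)/((4620 - 103)*(22625 + 22273) - 9076) = 18620183/(6024*(4517*44898 - 9076)) = 18620183/(6024*(202804266 - 9076)) = (18620183/6024)/202795190 = (18620183/6024)*(1/202795190) = 18620183/1221638224560 ≈ 1.5242e-5)
-Q = -1*18620183/1221638224560 = -18620183/1221638224560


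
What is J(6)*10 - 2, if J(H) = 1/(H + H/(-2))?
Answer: 4/3 ≈ 1.3333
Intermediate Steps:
J(H) = 2/H (J(H) = 1/(H + H*(-½)) = 1/(H - H/2) = 1/(H/2) = 2/H)
J(6)*10 - 2 = (2/6)*10 - 2 = (2*(⅙))*10 - 2 = (⅓)*10 - 2 = 10/3 - 2 = 4/3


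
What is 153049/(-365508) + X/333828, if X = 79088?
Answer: -4309391/23701788 ≈ -0.18182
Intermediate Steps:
153049/(-365508) + X/333828 = 153049/(-365508) + 79088/333828 = 153049*(-1/365508) + 79088*(1/333828) = -11773/28116 + 19772/83457 = -4309391/23701788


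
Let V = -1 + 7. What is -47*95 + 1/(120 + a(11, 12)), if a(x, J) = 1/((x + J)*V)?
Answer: -73944727/16561 ≈ -4465.0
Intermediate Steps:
V = 6
a(x, J) = 1/(6*(J + x)) (a(x, J) = 1/((x + J)*6) = (⅙)/(J + x) = 1/(6*(J + x)))
-47*95 + 1/(120 + a(11, 12)) = -47*95 + 1/(120 + 1/(6*(12 + 11))) = -4465 + 1/(120 + (⅙)/23) = -4465 + 1/(120 + (⅙)*(1/23)) = -4465 + 1/(120 + 1/138) = -4465 + 1/(16561/138) = -4465 + 138/16561 = -73944727/16561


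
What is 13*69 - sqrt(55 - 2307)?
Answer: 897 - 2*I*sqrt(563) ≈ 897.0 - 47.455*I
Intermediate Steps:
13*69 - sqrt(55 - 2307) = 897 - sqrt(-2252) = 897 - 2*I*sqrt(563)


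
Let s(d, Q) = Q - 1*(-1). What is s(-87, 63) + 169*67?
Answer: 11387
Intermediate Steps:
s(d, Q) = 1 + Q (s(d, Q) = Q + 1 = 1 + Q)
s(-87, 63) + 169*67 = (1 + 63) + 169*67 = 64 + 11323 = 11387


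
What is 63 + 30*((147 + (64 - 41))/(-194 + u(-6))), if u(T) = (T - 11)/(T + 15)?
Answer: 65169/1763 ≈ 36.965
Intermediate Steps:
u(T) = (-11 + T)/(15 + T)
63 + 30*((147 + (64 - 41))/(-194 + u(-6))) = 63 + 30*((147 + (64 - 41))/(-194 + (-11 - 6)/(15 - 6))) = 63 + 30*((147 + 23)/(-194 - 17/9)) = 63 + 30*(170/(-194 + (1/9)*(-17))) = 63 + 30*(170/(-194 - 17/9)) = 63 + 30*(170/(-1763/9)) = 63 + 30*(170*(-9/1763)) = 63 + 30*(-1530/1763) = 63 - 45900/1763 = 65169/1763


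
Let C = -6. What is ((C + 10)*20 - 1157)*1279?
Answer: -1377483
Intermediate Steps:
((C + 10)*20 - 1157)*1279 = ((-6 + 10)*20 - 1157)*1279 = (4*20 - 1157)*1279 = (80 - 1157)*1279 = -1077*1279 = -1377483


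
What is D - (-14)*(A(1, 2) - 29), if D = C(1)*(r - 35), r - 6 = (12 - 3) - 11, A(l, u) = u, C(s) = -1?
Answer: -347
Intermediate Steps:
r = 4 (r = 6 + ((12 - 3) - 11) = 6 + (9 - 11) = 6 - 2 = 4)
D = 31 (D = -(4 - 35) = -1*(-31) = 31)
D - (-14)*(A(1, 2) - 29) = 31 - (-14)*(2 - 29) = 31 - (-14)*(-27) = 31 - 1*378 = 31 - 378 = -347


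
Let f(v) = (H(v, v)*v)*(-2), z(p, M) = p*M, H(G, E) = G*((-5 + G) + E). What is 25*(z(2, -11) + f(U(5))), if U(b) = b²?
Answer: -1406800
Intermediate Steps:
H(G, E) = G*(-5 + E + G)
z(p, M) = M*p
f(v) = -2*v²*(-5 + 2*v) (f(v) = ((v*(-5 + v + v))*v)*(-2) = ((v*(-5 + 2*v))*v)*(-2) = (v²*(-5 + 2*v))*(-2) = -2*v²*(-5 + 2*v))
25*(z(2, -11) + f(U(5))) = 25*(-11*2 + (5²)²*(10 - 4*5²)) = 25*(-22 + 25²*(10 - 4*25)) = 25*(-22 + 625*(10 - 100)) = 25*(-22 + 625*(-90)) = 25*(-22 - 56250) = 25*(-56272) = -1406800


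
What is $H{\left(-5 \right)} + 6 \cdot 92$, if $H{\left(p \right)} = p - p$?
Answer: $552$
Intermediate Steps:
$H{\left(p \right)} = 0$
$H{\left(-5 \right)} + 6 \cdot 92 = 0 + 6 \cdot 92 = 0 + 552 = 552$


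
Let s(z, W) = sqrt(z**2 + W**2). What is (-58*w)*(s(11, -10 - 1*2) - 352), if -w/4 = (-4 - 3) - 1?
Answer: 653312 - 1856*sqrt(265) ≈ 6.2310e+5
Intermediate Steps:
w = 32 (w = -4*((-4 - 3) - 1) = -4*(-7 - 1) = -4*(-8) = 32)
s(z, W) = sqrt(W**2 + z**2)
(-58*w)*(s(11, -10 - 1*2) - 352) = (-58*32)*(sqrt((-10 - 1*2)**2 + 11**2) - 352) = -1856*(sqrt((-10 - 2)**2 + 121) - 352) = -1856*(sqrt((-12)**2 + 121) - 352) = -1856*(sqrt(144 + 121) - 352) = -1856*(sqrt(265) - 352) = -1856*(-352 + sqrt(265)) = 653312 - 1856*sqrt(265)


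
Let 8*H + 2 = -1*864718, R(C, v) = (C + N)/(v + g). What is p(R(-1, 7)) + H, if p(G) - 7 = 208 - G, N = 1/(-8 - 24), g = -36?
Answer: -100108033/928 ≈ -1.0788e+5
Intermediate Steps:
N = -1/32 (N = 1/(-32) = -1/32 ≈ -0.031250)
R(C, v) = (-1/32 + C)/(-36 + v) (R(C, v) = (C - 1/32)/(v - 36) = (-1/32 + C)/(-36 + v))
p(G) = 215 - G (p(G) = 7 + (208 - G) = 215 - G)
H = -108090 (H = -¼ + (-1*864718)/8 = -¼ + (⅛)*(-864718) = -¼ - 432359/4 = -108090)
p(R(-1, 7)) + H = (215 - (-1/32 - 1)/(-36 + 7)) - 108090 = (215 - (-33)/((-29)*32)) - 108090 = (215 - (-1)*(-33)/(29*32)) - 108090 = (215 - 1*33/928) - 108090 = (215 - 33/928) - 108090 = 199487/928 - 108090 = -100108033/928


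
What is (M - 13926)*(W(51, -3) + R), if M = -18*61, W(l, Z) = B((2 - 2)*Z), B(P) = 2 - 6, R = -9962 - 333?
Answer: 154732176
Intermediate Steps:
R = -10295
B(P) = -4
W(l, Z) = -4
M = -1098
(M - 13926)*(W(51, -3) + R) = (-1098 - 13926)*(-4 - 10295) = -15024*(-10299) = 154732176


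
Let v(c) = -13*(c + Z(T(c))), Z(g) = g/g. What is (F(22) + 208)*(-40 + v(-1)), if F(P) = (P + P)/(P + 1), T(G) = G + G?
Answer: -193120/23 ≈ -8396.5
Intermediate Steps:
T(G) = 2*G
Z(g) = 1
v(c) = -13 - 13*c (v(c) = -13*(c + 1) = -13*(1 + c) = -13 - 13*c)
F(P) = 2*P/(1 + P) (F(P) = (2*P)/(1 + P) = 2*P/(1 + P))
(F(22) + 208)*(-40 + v(-1)) = (2*22/(1 + 22) + 208)*(-40 + (-13 - 13*(-1))) = (2*22/23 + 208)*(-40 + (-13 + 13)) = (2*22*(1/23) + 208)*(-40 + 0) = (44/23 + 208)*(-40) = (4828/23)*(-40) = -193120/23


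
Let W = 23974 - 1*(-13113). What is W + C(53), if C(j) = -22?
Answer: 37065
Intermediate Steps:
W = 37087 (W = 23974 + 13113 = 37087)
W + C(53) = 37087 - 22 = 37065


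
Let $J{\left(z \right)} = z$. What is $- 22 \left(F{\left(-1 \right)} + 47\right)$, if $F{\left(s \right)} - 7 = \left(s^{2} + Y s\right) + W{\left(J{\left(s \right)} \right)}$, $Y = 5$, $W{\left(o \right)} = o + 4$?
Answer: $-1166$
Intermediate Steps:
$W{\left(o \right)} = 4 + o$
$F{\left(s \right)} = 11 + s^{2} + 6 s$ ($F{\left(s \right)} = 7 + \left(\left(s^{2} + 5 s\right) + \left(4 + s\right)\right) = 7 + \left(4 + s^{2} + 6 s\right) = 11 + s^{2} + 6 s$)
$- 22 \left(F{\left(-1 \right)} + 47\right) = - 22 \left(\left(11 + \left(-1\right)^{2} + 6 \left(-1\right)\right) + 47\right) = - 22 \left(\left(11 + 1 - 6\right) + 47\right) = - 22 \left(6 + 47\right) = \left(-22\right) 53 = -1166$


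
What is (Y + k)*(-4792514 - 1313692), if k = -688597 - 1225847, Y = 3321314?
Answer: -8590638035220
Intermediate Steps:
k = -1914444
(Y + k)*(-4792514 - 1313692) = (3321314 - 1914444)*(-4792514 - 1313692) = 1406870*(-6106206) = -8590638035220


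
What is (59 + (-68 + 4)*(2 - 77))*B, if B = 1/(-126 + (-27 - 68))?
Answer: -4859/221 ≈ -21.986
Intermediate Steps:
B = -1/221 (B = 1/(-126 - 95) = 1/(-221) = -1/221 ≈ -0.0045249)
(59 + (-68 + 4)*(2 - 77))*B = (59 + (-68 + 4)*(2 - 77))*(-1/221) = (59 - 64*(-75))*(-1/221) = (59 + 4800)*(-1/221) = 4859*(-1/221) = -4859/221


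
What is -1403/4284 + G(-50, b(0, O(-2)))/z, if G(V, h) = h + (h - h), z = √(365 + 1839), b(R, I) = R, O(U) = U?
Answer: -1403/4284 ≈ -0.32750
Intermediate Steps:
z = 2*√551 (z = √2204 = 2*√551 ≈ 46.947)
G(V, h) = h (G(V, h) = h + 0 = h)
-1403/4284 + G(-50, b(0, O(-2)))/z = -1403/4284 + 0/((2*√551)) = -1403*1/4284 + 0*(√551/1102) = -1403/4284 + 0 = -1403/4284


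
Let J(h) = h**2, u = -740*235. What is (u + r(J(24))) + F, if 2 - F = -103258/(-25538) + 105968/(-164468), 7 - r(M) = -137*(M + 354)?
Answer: -24405377361258/525022973 ≈ -46484.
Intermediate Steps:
u = -173900
r(M) = 48505 + 137*M (r(M) = 7 - (-137)*(M + 354) = 7 - (-137)*(354 + M) = 7 - (-48498 - 137*M) = 7 + (48498 + 137*M) = 48505 + 137*M)
F = -734507299/525022973 (F = 2 - (-103258/(-25538) + 105968/(-164468)) = 2 - (-103258*(-1/25538) + 105968*(-1/164468)) = 2 - (51629/12769 - 26492/41117) = 2 - 1*1784553245/525022973 = 2 - 1784553245/525022973 = -734507299/525022973 ≈ -1.3990)
(u + r(J(24))) + F = (-173900 + (48505 + 137*24**2)) - 734507299/525022973 = (-173900 + (48505 + 137*576)) - 734507299/525022973 = (-173900 + (48505 + 78912)) - 734507299/525022973 = (-173900 + 127417) - 734507299/525022973 = -46483 - 734507299/525022973 = -24405377361258/525022973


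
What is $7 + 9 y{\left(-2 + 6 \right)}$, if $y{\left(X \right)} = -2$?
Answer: $-11$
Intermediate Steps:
$7 + 9 y{\left(-2 + 6 \right)} = 7 + 9 \left(-2\right) = 7 - 18 = -11$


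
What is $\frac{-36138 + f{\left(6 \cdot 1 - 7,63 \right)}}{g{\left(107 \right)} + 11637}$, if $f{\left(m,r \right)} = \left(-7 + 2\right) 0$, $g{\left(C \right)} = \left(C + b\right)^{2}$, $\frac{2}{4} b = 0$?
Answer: $- \frac{18069}{11543} \approx -1.5654$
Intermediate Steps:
$b = 0$ ($b = 2 \cdot 0 = 0$)
$g{\left(C \right)} = C^{2}$ ($g{\left(C \right)} = \left(C + 0\right)^{2} = C^{2}$)
$f{\left(m,r \right)} = 0$ ($f{\left(m,r \right)} = \left(-5\right) 0 = 0$)
$\frac{-36138 + f{\left(6 \cdot 1 - 7,63 \right)}}{g{\left(107 \right)} + 11637} = \frac{-36138 + 0}{107^{2} + 11637} = - \frac{36138}{11449 + 11637} = - \frac{36138}{23086} = \left(-36138\right) \frac{1}{23086} = - \frac{18069}{11543}$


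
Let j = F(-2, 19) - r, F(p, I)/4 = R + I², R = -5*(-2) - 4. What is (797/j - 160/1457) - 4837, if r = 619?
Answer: -5982309752/1236993 ≈ -4836.2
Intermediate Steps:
R = 6 (R = 10 - 4 = 6)
F(p, I) = 24 + 4*I² (F(p, I) = 4*(6 + I²) = 24 + 4*I²)
j = 849 (j = (24 + 4*19²) - 1*619 = (24 + 4*361) - 619 = (24 + 1444) - 619 = 1468 - 619 = 849)
(797/j - 160/1457) - 4837 = (797/849 - 160/1457) - 4837 = 1025389/1236993 - 4837 = -5982309752/1236993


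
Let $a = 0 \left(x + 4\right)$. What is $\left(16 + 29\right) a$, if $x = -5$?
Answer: $0$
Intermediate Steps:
$a = 0$ ($a = 0 \left(-5 + 4\right) = 0 \left(-1\right) = 0$)
$\left(16 + 29\right) a = \left(16 + 29\right) 0 = 45 \cdot 0 = 0$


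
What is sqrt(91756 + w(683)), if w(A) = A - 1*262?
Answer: sqrt(92177) ≈ 303.61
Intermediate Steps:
w(A) = -262 + A (w(A) = A - 262 = -262 + A)
sqrt(91756 + w(683)) = sqrt(91756 + (-262 + 683)) = sqrt(91756 + 421) = sqrt(92177)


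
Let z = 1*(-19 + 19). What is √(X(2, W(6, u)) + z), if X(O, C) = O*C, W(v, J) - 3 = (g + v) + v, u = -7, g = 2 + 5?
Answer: 2*√11 ≈ 6.6332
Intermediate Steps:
g = 7
z = 0 (z = 1*0 = 0)
W(v, J) = 10 + 2*v (W(v, J) = 3 + ((7 + v) + v) = 3 + (7 + 2*v) = 10 + 2*v)
X(O, C) = C*O
√(X(2, W(6, u)) + z) = √((10 + 2*6)*2 + 0) = √((10 + 12)*2 + 0) = √(22*2 + 0) = √(44 + 0) = √44 = 2*√11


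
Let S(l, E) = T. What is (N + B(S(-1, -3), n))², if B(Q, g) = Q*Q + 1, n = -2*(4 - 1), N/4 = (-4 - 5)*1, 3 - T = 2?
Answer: 1156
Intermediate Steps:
T = 1 (T = 3 - 1*2 = 3 - 2 = 1)
S(l, E) = 1
N = -36 (N = 4*((-4 - 5)*1) = 4*(-9*1) = 4*(-9) = -36)
n = -6 (n = -2*3 = -6)
B(Q, g) = 1 + Q² (B(Q, g) = Q² + 1 = 1 + Q²)
(N + B(S(-1, -3), n))² = (-36 + (1 + 1²))² = (-36 + (1 + 1))² = (-36 + 2)² = (-34)² = 1156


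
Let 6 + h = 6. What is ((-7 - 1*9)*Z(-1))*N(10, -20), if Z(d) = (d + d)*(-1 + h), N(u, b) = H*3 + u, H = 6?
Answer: -896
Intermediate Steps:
h = 0 (h = -6 + 6 = 0)
N(u, b) = 18 + u (N(u, b) = 6*3 + u = 18 + u)
Z(d) = -2*d (Z(d) = (d + d)*(-1 + 0) = (2*d)*(-1) = -2*d)
((-7 - 1*9)*Z(-1))*N(10, -20) = ((-7 - 1*9)*(-2*(-1)))*(18 + 10) = ((-7 - 9)*2)*28 = -16*2*28 = -32*28 = -896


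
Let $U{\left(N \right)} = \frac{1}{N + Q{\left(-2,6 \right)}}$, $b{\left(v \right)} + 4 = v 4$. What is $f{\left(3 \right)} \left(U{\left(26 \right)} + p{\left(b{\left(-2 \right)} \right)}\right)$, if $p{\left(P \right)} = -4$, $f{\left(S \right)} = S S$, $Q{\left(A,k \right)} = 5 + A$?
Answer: $- \frac{1035}{29} \approx -35.69$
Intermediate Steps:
$b{\left(v \right)} = -4 + 4 v$ ($b{\left(v \right)} = -4 + v 4 = -4 + 4 v$)
$f{\left(S \right)} = S^{2}$
$U{\left(N \right)} = \frac{1}{3 + N}$ ($U{\left(N \right)} = \frac{1}{N + \left(5 - 2\right)} = \frac{1}{N + 3} = \frac{1}{3 + N}$)
$f{\left(3 \right)} \left(U{\left(26 \right)} + p{\left(b{\left(-2 \right)} \right)}\right) = 3^{2} \left(\frac{1}{3 + 26} - 4\right) = 9 \left(\frac{1}{29} - 4\right) = 9 \left(- \frac{115}{29}\right) = - \frac{1035}{29}$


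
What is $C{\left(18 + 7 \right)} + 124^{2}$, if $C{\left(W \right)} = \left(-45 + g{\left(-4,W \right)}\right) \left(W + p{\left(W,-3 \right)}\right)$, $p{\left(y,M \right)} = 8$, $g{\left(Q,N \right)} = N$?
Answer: $14716$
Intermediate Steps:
$C{\left(W \right)} = \left(-45 + W\right) \left(8 + W\right)$ ($C{\left(W \right)} = \left(-45 + W\right) \left(W + 8\right) = \left(-45 + W\right) \left(8 + W\right)$)
$C{\left(18 + 7 \right)} + 124^{2} = \left(-360 + \left(18 + 7\right)^{2} - 37 \left(18 + 7\right)\right) + 124^{2} = \left(-360 + 25^{2} - 925\right) + 15376 = \left(-360 + 625 - 925\right) + 15376 = -660 + 15376 = 14716$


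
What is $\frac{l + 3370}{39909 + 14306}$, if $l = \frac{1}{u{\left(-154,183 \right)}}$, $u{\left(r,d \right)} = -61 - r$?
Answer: $\frac{44773}{720285} \approx 0.06216$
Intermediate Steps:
$l = \frac{1}{93}$ ($l = \frac{1}{-61 - -154} = \frac{1}{-61 + 154} = \frac{1}{93} \approx 0.010753$)
$\frac{l + 3370}{39909 + 14306} = \frac{\frac{1}{93} + 3370}{39909 + 14306} = \frac{313411}{93 \cdot 54215} = \frac{313411}{93} \cdot \frac{1}{54215} = \frac{44773}{720285}$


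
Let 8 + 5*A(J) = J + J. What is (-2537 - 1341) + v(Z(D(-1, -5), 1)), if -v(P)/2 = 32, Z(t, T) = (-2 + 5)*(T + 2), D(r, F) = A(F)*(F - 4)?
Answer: -3942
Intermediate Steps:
A(J) = -8/5 + 2*J/5 (A(J) = -8/5 + (J + J)/5 = -8/5 + (2*J)/5 = -8/5 + 2*J/5)
D(r, F) = (-4 + F)*(-8/5 + 2*F/5) (D(r, F) = (-8/5 + 2*F/5)*(F - 4) = (-8/5 + 2*F/5)*(-4 + F) = (-4 + F)*(-8/5 + 2*F/5))
Z(t, T) = 6 + 3*T (Z(t, T) = 3*(2 + T) = 6 + 3*T)
v(P) = -64 (v(P) = -2*32 = -64)
(-2537 - 1341) + v(Z(D(-1, -5), 1)) = (-2537 - 1341) - 64 = -3878 - 64 = -3942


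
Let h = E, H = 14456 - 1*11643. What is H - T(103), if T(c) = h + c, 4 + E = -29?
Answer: 2743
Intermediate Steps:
E = -33 (E = -4 - 29 = -33)
H = 2813 (H = 14456 - 11643 = 2813)
h = -33
T(c) = -33 + c
H - T(103) = 2813 - (-33 + 103) = 2813 - 1*70 = 2813 - 70 = 2743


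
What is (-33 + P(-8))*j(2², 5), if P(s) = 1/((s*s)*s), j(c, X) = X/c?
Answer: -84485/2048 ≈ -41.252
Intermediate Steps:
P(s) = s⁻³ (P(s) = 1/(s²*s) = 1/(s³) = s⁻³)
(-33 + P(-8))*j(2², 5) = (-33 + (-8)⁻³)*(5/(2²)) = (-33 - 1/512)*(5/4) = -84485/(512*4) = -16897/512*5/4 = -84485/2048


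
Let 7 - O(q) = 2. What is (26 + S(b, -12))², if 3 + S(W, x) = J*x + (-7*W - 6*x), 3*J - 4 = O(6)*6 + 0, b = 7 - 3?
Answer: 4761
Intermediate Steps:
b = 4
O(q) = 5 (O(q) = 7 - 1*2 = 7 - 2 = 5)
J = 34/3 (J = 4/3 + (5*6 + 0)/3 = 4/3 + (30 + 0)/3 = 4/3 + (⅓)*30 = 4/3 + 10 = 34/3 ≈ 11.333)
S(W, x) = -3 - 7*W + 16*x/3 (S(W, x) = -3 + (34*x/3 + (-7*W - 6*x)) = -3 + (-7*W + 16*x/3) = -3 - 7*W + 16*x/3)
(26 + S(b, -12))² = (26 + (-3 - 7*4 + (16/3)*(-12)))² = (26 + (-3 - 28 - 64))² = (26 - 95)² = (-69)² = 4761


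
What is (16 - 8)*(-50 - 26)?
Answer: -608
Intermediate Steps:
(16 - 8)*(-50 - 26) = 8*(-76) = -608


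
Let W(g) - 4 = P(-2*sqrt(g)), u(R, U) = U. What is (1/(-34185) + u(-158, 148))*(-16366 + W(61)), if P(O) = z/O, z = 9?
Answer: -27593853066/11395 - 15178137*sqrt(61)/1390190 ≈ -2.4217e+6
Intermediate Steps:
P(O) = 9/O
W(g) = 4 - 9/(2*sqrt(g)) (W(g) = 4 + 9/((-2*sqrt(g))) = 4 + 9*(-1/(2*sqrt(g))) = 4 - 9/(2*sqrt(g)))
(1/(-34185) + u(-158, 148))*(-16366 + W(61)) = (1/(-34185) + 148)*(-16366 + (4 - 9*sqrt(61)/122)) = (-1/34185 + 148)*(-16366 + (4 - 9*sqrt(61)/122)) = 5059379*(-16366 + (4 - 9*sqrt(61)/122))/34185 = 5059379*(-16362 - 9*sqrt(61)/122)/34185 = -27593853066/11395 - 15178137*sqrt(61)/1390190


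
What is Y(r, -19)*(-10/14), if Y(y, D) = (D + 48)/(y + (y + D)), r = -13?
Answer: 29/63 ≈ 0.46032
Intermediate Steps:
Y(y, D) = (48 + D)/(D + 2*y) (Y(y, D) = (48 + D)/(y + (D + y)) = (48 + D)/(D + 2*y))
Y(r, -19)*(-10/14) = ((48 - 19)/(-19 + 2*(-13)))*(-10/14) = (29/(-19 - 26))*(-10*1/14) = (29/(-45))*(-5/7) = -1/45*29*(-5/7) = -29/45*(-5/7) = 29/63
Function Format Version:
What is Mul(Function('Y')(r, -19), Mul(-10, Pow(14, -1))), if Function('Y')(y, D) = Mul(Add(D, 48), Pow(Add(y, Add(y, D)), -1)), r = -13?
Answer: Rational(29, 63) ≈ 0.46032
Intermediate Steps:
Function('Y')(y, D) = Mul(Pow(Add(D, Mul(2, y)), -1), Add(48, D)) (Function('Y')(y, D) = Mul(Add(48, D), Pow(Add(y, Add(D, y)), -1)) = Mul(Add(48, D), Pow(Add(D, Mul(2, y)), -1)) = Mul(Pow(Add(D, Mul(2, y)), -1), Add(48, D)))
Mul(Function('Y')(r, -19), Mul(-10, Pow(14, -1))) = Mul(Mul(Pow(Add(-19, Mul(2, -13)), -1), Add(48, -19)), Mul(-10, Pow(14, -1))) = Mul(Mul(Pow(Add(-19, -26), -1), 29), Mul(-10, Rational(1, 14))) = Mul(Mul(Pow(-45, -1), 29), Rational(-5, 7)) = Mul(Mul(Rational(-1, 45), 29), Rational(-5, 7)) = Mul(Rational(-29, 45), Rational(-5, 7)) = Rational(29, 63)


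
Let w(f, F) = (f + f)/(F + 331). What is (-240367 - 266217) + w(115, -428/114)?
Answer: -410839054/811 ≈ -5.0658e+5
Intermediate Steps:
w(f, F) = 2*f/(331 + F) (w(f, F) = (2*f)/(331 + F) = 2*f/(331 + F))
(-240367 - 266217) + w(115, -428/114) = (-240367 - 266217) + 2*115/(331 - 428/114) = -506584 + 2*115/(331 - 428*1/114) = -506584 + 2*115/(331 - 214/57) = -506584 + 2*115/(18653/57) = -506584 + 2*115*(57/18653) = -506584 + 570/811 = -410839054/811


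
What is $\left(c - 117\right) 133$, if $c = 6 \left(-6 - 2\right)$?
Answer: $-21945$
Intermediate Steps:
$c = -48$ ($c = 6 \left(-8\right) = -48$)
$\left(c - 117\right) 133 = \left(-48 - 117\right) 133 = \left(-165\right) 133 = -21945$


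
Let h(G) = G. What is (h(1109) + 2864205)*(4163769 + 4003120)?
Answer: 23400701388146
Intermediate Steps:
(h(1109) + 2864205)*(4163769 + 4003120) = (1109 + 2864205)*(4163769 + 4003120) = 2865314*8166889 = 23400701388146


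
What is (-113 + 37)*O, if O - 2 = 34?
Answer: -2736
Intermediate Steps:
O = 36 (O = 2 + 34 = 36)
(-113 + 37)*O = (-113 + 37)*36 = -76*36 = -2736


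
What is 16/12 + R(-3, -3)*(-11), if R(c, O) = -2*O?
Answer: -194/3 ≈ -64.667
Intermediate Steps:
16/12 + R(-3, -3)*(-11) = 16/12 - 2*(-3)*(-11) = 16*(1/12) + 6*(-11) = 4/3 - 66 = -194/3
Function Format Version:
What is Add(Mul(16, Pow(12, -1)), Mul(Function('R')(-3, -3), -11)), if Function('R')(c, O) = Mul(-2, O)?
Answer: Rational(-194, 3) ≈ -64.667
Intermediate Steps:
Add(Mul(16, Pow(12, -1)), Mul(Function('R')(-3, -3), -11)) = Add(Mul(16, Pow(12, -1)), Mul(Mul(-2, -3), -11)) = Add(Mul(16, Rational(1, 12)), Mul(6, -11)) = Add(Rational(4, 3), -66) = Rational(-194, 3)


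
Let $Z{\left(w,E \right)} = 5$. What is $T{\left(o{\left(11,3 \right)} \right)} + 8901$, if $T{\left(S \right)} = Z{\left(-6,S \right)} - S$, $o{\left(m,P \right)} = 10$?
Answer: $8896$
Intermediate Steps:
$T{\left(S \right)} = 5 - S$
$T{\left(o{\left(11,3 \right)} \right)} + 8901 = \left(5 - 10\right) + 8901 = -5 + 8901 = 8896$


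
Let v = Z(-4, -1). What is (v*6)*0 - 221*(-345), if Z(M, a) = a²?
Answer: 76245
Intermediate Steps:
v = 1 (v = (-1)² = 1)
(v*6)*0 - 221*(-345) = (1*6)*0 - 221*(-345) = 6*0 + 76245 = 0 + 76245 = 76245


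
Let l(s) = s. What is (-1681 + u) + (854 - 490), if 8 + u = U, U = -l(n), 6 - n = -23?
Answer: -1354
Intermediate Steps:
n = 29 (n = 6 - 1*(-23) = 6 + 23 = 29)
U = -29 (U = -1*29 = -29)
u = -37 (u = -8 - 29 = -37)
(-1681 + u) + (854 - 490) = (-1681 - 37) + (854 - 490) = -1718 + 364 = -1354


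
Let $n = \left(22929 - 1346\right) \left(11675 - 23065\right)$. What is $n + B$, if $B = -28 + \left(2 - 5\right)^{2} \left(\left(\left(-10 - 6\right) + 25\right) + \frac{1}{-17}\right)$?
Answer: $- \frac{4179115398}{17} \approx -2.4583 \cdot 10^{8}$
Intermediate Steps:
$n = -245830370$ ($n = 21583 \left(-11390\right) = -245830370$)
$B = \frac{892}{17}$ ($B = -28 + \left(-3\right)^{2} \left(\left(-16 + 25\right) - \frac{1}{17}\right) = -28 + 9 \left(9 - \frac{1}{17}\right) = -28 + 9 \cdot \frac{152}{17} = -28 + \frac{1368}{17} = \frac{892}{17} \approx 52.471$)
$n + B = -245830370 + \frac{892}{17} = - \frac{4179115398}{17}$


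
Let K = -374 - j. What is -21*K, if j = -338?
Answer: 756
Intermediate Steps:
K = -36 (K = -374 - 1*(-338) = -374 + 338 = -36)
-21*K = -21*(-36) = 756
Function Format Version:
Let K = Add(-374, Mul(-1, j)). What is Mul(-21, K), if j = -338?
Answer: 756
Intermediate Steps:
K = -36 (K = Add(-374, Mul(-1, -338)) = Add(-374, 338) = -36)
Mul(-21, K) = Mul(-21, -36) = 756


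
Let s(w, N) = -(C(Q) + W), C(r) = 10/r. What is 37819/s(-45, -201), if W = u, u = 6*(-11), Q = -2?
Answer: 37819/71 ≈ 532.66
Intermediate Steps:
u = -66
W = -66
s(w, N) = 71 (s(w, N) = -(10/(-2) - 66) = -(10*(-1/2) - 66) = -(-5 - 66) = -1*(-71) = 71)
37819/s(-45, -201) = 37819/71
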